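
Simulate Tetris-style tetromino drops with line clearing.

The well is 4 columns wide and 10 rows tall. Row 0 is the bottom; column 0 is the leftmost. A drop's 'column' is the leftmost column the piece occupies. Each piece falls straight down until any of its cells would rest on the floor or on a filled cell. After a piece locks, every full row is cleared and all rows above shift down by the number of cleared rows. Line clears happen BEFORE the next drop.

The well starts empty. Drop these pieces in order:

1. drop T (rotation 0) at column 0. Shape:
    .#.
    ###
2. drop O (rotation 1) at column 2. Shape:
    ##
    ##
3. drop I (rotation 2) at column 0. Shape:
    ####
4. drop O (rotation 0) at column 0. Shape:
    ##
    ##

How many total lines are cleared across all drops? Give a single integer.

Drop 1: T rot0 at col 0 lands with bottom-row=0; cleared 0 line(s) (total 0); column heights now [1 2 1 0], max=2
Drop 2: O rot1 at col 2 lands with bottom-row=1; cleared 0 line(s) (total 0); column heights now [1 2 3 3], max=3
Drop 3: I rot2 at col 0 lands with bottom-row=3; cleared 1 line(s) (total 1); column heights now [1 2 3 3], max=3
Drop 4: O rot0 at col 0 lands with bottom-row=2; cleared 1 line(s) (total 2); column heights now [3 3 2 2], max=3

Answer: 2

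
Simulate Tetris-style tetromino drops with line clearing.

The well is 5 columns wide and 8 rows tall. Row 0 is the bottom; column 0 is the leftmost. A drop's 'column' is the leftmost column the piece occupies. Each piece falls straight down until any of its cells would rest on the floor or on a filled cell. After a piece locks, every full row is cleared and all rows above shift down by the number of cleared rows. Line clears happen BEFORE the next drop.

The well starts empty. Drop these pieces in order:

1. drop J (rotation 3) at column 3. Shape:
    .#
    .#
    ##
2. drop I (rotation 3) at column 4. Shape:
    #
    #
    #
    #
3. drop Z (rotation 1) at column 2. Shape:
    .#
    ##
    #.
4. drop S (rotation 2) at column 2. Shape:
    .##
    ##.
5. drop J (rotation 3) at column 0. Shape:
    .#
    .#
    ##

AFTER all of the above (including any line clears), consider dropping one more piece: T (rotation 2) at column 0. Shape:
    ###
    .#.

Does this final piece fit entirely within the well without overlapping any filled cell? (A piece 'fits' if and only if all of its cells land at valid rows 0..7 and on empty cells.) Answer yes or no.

Answer: yes

Derivation:
Drop 1: J rot3 at col 3 lands with bottom-row=0; cleared 0 line(s) (total 0); column heights now [0 0 0 1 3], max=3
Drop 2: I rot3 at col 4 lands with bottom-row=3; cleared 0 line(s) (total 0); column heights now [0 0 0 1 7], max=7
Drop 3: Z rot1 at col 2 lands with bottom-row=0; cleared 0 line(s) (total 0); column heights now [0 0 2 3 7], max=7
Drop 4: S rot2 at col 2 lands with bottom-row=6; cleared 0 line(s) (total 0); column heights now [0 0 7 8 8], max=8
Drop 5: J rot3 at col 0 lands with bottom-row=0; cleared 1 line(s) (total 1); column heights now [0 2 6 7 7], max=7
Test piece T rot2 at col 0 (width 3): heights before test = [0 2 6 7 7]; fits = True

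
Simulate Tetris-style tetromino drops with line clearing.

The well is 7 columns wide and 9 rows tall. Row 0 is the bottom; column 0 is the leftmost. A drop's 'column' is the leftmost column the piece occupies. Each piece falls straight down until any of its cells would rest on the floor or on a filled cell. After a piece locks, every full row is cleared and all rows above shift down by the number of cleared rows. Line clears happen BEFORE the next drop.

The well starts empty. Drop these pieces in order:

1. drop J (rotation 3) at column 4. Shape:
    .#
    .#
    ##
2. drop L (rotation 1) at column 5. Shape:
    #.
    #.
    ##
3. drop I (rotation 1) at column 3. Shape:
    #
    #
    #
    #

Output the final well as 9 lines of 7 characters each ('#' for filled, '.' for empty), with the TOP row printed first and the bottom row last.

Answer: .......
.......
.......
.....#.
.....#.
...#.##
...#.#.
...#.#.
...###.

Derivation:
Drop 1: J rot3 at col 4 lands with bottom-row=0; cleared 0 line(s) (total 0); column heights now [0 0 0 0 1 3 0], max=3
Drop 2: L rot1 at col 5 lands with bottom-row=3; cleared 0 line(s) (total 0); column heights now [0 0 0 0 1 6 4], max=6
Drop 3: I rot1 at col 3 lands with bottom-row=0; cleared 0 line(s) (total 0); column heights now [0 0 0 4 1 6 4], max=6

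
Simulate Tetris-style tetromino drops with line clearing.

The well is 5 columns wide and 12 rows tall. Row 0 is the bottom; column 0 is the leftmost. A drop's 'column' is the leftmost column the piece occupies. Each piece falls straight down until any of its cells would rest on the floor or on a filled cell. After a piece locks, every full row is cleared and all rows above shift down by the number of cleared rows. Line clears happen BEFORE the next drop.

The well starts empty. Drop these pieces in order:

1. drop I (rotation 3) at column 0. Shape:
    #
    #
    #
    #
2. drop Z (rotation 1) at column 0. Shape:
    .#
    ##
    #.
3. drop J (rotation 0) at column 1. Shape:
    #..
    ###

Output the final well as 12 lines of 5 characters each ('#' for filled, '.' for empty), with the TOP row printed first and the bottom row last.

Answer: .....
.....
.....
.#...
.###.
.#...
##...
#....
#....
#....
#....
#....

Derivation:
Drop 1: I rot3 at col 0 lands with bottom-row=0; cleared 0 line(s) (total 0); column heights now [4 0 0 0 0], max=4
Drop 2: Z rot1 at col 0 lands with bottom-row=4; cleared 0 line(s) (total 0); column heights now [6 7 0 0 0], max=7
Drop 3: J rot0 at col 1 lands with bottom-row=7; cleared 0 line(s) (total 0); column heights now [6 9 8 8 0], max=9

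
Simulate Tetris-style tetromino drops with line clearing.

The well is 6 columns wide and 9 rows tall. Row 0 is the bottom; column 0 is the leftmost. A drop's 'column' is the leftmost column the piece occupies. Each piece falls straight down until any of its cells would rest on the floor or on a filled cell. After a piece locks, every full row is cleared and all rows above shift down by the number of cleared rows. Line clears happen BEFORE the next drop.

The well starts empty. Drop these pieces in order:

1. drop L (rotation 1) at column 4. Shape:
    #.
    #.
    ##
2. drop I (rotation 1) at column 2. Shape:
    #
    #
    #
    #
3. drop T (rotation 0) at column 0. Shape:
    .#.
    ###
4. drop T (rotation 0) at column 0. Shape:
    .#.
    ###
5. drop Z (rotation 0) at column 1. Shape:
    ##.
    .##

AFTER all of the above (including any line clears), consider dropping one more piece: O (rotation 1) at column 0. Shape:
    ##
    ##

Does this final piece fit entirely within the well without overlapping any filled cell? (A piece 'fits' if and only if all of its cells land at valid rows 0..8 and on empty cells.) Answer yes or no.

Drop 1: L rot1 at col 4 lands with bottom-row=0; cleared 0 line(s) (total 0); column heights now [0 0 0 0 3 1], max=3
Drop 2: I rot1 at col 2 lands with bottom-row=0; cleared 0 line(s) (total 0); column heights now [0 0 4 0 3 1], max=4
Drop 3: T rot0 at col 0 lands with bottom-row=4; cleared 0 line(s) (total 0); column heights now [5 6 5 0 3 1], max=6
Drop 4: T rot0 at col 0 lands with bottom-row=6; cleared 0 line(s) (total 0); column heights now [7 8 7 0 3 1], max=8
Drop 5: Z rot0 at col 1 lands with bottom-row=7; cleared 0 line(s) (total 0); column heights now [7 9 9 8 3 1], max=9
Test piece O rot1 at col 0 (width 2): heights before test = [7 9 9 8 3 1]; fits = False

Answer: no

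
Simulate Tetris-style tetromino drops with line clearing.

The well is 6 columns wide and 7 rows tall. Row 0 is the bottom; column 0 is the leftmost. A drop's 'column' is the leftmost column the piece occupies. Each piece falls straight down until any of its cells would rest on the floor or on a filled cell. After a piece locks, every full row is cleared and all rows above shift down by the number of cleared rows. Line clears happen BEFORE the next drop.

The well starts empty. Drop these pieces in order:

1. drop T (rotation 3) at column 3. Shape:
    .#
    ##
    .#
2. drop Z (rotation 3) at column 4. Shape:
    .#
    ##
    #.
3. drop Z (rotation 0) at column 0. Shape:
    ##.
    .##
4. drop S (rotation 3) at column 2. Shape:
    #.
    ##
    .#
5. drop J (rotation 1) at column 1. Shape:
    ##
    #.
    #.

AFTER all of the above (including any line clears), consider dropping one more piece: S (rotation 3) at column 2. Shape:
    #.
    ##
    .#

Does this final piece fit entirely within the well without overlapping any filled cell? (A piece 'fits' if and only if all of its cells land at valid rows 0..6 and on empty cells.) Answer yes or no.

Answer: no

Derivation:
Drop 1: T rot3 at col 3 lands with bottom-row=0; cleared 0 line(s) (total 0); column heights now [0 0 0 2 3 0], max=3
Drop 2: Z rot3 at col 4 lands with bottom-row=3; cleared 0 line(s) (total 0); column heights now [0 0 0 2 5 6], max=6
Drop 3: Z rot0 at col 0 lands with bottom-row=0; cleared 0 line(s) (total 0); column heights now [2 2 1 2 5 6], max=6
Drop 4: S rot3 at col 2 lands with bottom-row=2; cleared 0 line(s) (total 0); column heights now [2 2 5 4 5 6], max=6
Drop 5: J rot1 at col 1 lands with bottom-row=3; cleared 0 line(s) (total 0); column heights now [2 6 6 4 5 6], max=6
Test piece S rot3 at col 2 (width 2): heights before test = [2 6 6 4 5 6]; fits = False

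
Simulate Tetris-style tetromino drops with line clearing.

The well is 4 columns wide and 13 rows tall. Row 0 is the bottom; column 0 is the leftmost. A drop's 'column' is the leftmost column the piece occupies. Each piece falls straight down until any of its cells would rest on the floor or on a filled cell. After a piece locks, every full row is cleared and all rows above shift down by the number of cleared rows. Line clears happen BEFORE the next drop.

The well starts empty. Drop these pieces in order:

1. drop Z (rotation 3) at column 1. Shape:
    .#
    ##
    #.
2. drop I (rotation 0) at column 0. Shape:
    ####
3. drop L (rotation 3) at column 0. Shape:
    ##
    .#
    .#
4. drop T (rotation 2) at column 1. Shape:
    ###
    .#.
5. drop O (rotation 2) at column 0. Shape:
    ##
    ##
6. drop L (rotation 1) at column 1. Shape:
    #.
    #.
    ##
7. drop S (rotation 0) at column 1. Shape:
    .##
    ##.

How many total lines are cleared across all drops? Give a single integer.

Answer: 1

Derivation:
Drop 1: Z rot3 at col 1 lands with bottom-row=0; cleared 0 line(s) (total 0); column heights now [0 2 3 0], max=3
Drop 2: I rot0 at col 0 lands with bottom-row=3; cleared 1 line(s) (total 1); column heights now [0 2 3 0], max=3
Drop 3: L rot3 at col 0 lands with bottom-row=2; cleared 0 line(s) (total 1); column heights now [5 5 3 0], max=5
Drop 4: T rot2 at col 1 lands with bottom-row=4; cleared 0 line(s) (total 1); column heights now [5 6 6 6], max=6
Drop 5: O rot2 at col 0 lands with bottom-row=6; cleared 0 line(s) (total 1); column heights now [8 8 6 6], max=8
Drop 6: L rot1 at col 1 lands with bottom-row=8; cleared 0 line(s) (total 1); column heights now [8 11 9 6], max=11
Drop 7: S rot0 at col 1 lands with bottom-row=11; cleared 0 line(s) (total 1); column heights now [8 12 13 13], max=13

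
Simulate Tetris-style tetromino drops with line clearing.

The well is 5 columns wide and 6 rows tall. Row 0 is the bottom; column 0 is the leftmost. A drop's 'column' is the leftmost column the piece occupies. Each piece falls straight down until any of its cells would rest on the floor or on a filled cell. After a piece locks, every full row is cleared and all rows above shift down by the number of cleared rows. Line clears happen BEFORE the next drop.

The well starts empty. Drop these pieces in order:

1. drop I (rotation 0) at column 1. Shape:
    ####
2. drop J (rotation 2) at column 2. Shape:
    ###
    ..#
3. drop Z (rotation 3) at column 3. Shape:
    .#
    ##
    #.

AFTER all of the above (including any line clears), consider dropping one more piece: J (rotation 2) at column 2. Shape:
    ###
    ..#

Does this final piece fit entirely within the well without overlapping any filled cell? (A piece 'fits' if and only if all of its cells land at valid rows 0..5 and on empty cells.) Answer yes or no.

Answer: no

Derivation:
Drop 1: I rot0 at col 1 lands with bottom-row=0; cleared 0 line(s) (total 0); column heights now [0 1 1 1 1], max=1
Drop 2: J rot2 at col 2 lands with bottom-row=1; cleared 0 line(s) (total 0); column heights now [0 1 3 3 3], max=3
Drop 3: Z rot3 at col 3 lands with bottom-row=3; cleared 0 line(s) (total 0); column heights now [0 1 3 5 6], max=6
Test piece J rot2 at col 2 (width 3): heights before test = [0 1 3 5 6]; fits = False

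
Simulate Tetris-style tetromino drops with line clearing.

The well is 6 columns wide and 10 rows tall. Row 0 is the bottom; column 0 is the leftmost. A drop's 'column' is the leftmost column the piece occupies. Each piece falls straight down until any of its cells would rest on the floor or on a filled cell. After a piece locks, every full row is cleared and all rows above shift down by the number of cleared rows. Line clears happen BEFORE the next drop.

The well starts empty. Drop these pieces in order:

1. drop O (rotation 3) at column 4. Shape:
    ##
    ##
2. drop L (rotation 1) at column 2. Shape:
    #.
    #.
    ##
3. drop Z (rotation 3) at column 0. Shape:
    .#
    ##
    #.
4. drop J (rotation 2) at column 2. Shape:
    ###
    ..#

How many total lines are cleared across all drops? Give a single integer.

Drop 1: O rot3 at col 4 lands with bottom-row=0; cleared 0 line(s) (total 0); column heights now [0 0 0 0 2 2], max=2
Drop 2: L rot1 at col 2 lands with bottom-row=0; cleared 0 line(s) (total 0); column heights now [0 0 3 1 2 2], max=3
Drop 3: Z rot3 at col 0 lands with bottom-row=0; cleared 0 line(s) (total 0); column heights now [2 3 3 1 2 2], max=3
Drop 4: J rot2 at col 2 lands with bottom-row=2; cleared 0 line(s) (total 0); column heights now [2 3 4 4 4 2], max=4

Answer: 0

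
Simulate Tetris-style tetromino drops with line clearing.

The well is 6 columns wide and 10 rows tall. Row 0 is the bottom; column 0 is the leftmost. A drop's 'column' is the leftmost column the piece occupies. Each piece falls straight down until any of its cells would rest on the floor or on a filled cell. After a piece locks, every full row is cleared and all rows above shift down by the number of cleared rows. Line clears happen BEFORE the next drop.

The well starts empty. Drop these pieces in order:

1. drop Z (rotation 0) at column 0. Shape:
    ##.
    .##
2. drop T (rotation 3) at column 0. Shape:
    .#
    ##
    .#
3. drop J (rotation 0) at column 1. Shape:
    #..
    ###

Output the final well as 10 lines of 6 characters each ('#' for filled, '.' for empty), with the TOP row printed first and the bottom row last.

Answer: ......
......
......
.#....
.###..
.#....
##....
.#....
##....
.##...

Derivation:
Drop 1: Z rot0 at col 0 lands with bottom-row=0; cleared 0 line(s) (total 0); column heights now [2 2 1 0 0 0], max=2
Drop 2: T rot3 at col 0 lands with bottom-row=2; cleared 0 line(s) (total 0); column heights now [4 5 1 0 0 0], max=5
Drop 3: J rot0 at col 1 lands with bottom-row=5; cleared 0 line(s) (total 0); column heights now [4 7 6 6 0 0], max=7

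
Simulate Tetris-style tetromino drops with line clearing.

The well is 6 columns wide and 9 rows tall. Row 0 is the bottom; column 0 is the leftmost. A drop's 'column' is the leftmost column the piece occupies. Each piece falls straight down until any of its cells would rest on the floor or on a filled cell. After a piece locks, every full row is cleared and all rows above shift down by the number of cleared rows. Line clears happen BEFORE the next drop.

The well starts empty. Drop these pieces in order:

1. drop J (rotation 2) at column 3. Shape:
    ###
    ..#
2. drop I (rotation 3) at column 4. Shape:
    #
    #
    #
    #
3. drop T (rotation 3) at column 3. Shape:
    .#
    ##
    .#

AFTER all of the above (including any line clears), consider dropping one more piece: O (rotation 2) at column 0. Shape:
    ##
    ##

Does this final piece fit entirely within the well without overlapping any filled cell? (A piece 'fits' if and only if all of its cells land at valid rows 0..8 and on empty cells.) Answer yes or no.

Answer: yes

Derivation:
Drop 1: J rot2 at col 3 lands with bottom-row=0; cleared 0 line(s) (total 0); column heights now [0 0 0 2 2 2], max=2
Drop 2: I rot3 at col 4 lands with bottom-row=2; cleared 0 line(s) (total 0); column heights now [0 0 0 2 6 2], max=6
Drop 3: T rot3 at col 3 lands with bottom-row=6; cleared 0 line(s) (total 0); column heights now [0 0 0 8 9 2], max=9
Test piece O rot2 at col 0 (width 2): heights before test = [0 0 0 8 9 2]; fits = True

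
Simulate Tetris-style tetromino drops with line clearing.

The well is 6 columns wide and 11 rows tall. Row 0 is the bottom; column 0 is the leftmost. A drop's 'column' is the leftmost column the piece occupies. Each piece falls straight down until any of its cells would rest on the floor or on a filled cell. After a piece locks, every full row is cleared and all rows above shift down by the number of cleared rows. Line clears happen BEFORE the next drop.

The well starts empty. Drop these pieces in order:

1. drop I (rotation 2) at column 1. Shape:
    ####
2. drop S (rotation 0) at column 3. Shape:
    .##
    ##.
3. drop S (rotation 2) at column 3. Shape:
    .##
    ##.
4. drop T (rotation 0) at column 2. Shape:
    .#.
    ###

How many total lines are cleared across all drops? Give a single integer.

Drop 1: I rot2 at col 1 lands with bottom-row=0; cleared 0 line(s) (total 0); column heights now [0 1 1 1 1 0], max=1
Drop 2: S rot0 at col 3 lands with bottom-row=1; cleared 0 line(s) (total 0); column heights now [0 1 1 2 3 3], max=3
Drop 3: S rot2 at col 3 lands with bottom-row=3; cleared 0 line(s) (total 0); column heights now [0 1 1 4 5 5], max=5
Drop 4: T rot0 at col 2 lands with bottom-row=5; cleared 0 line(s) (total 0); column heights now [0 1 6 7 6 5], max=7

Answer: 0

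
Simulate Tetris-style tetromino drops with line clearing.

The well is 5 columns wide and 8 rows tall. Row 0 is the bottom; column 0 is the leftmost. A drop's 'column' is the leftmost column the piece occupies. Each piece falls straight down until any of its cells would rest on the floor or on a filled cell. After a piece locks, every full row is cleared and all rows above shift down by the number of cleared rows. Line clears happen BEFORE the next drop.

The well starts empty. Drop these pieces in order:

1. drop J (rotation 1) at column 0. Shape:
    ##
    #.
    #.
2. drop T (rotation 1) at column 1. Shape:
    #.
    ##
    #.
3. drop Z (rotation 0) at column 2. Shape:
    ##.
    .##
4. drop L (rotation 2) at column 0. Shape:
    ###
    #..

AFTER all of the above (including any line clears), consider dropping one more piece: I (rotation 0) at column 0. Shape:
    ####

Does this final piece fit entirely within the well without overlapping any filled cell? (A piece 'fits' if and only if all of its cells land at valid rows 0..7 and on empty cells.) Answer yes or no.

Answer: yes

Derivation:
Drop 1: J rot1 at col 0 lands with bottom-row=0; cleared 0 line(s) (total 0); column heights now [3 3 0 0 0], max=3
Drop 2: T rot1 at col 1 lands with bottom-row=3; cleared 0 line(s) (total 0); column heights now [3 6 5 0 0], max=6
Drop 3: Z rot0 at col 2 lands with bottom-row=4; cleared 0 line(s) (total 0); column heights now [3 6 6 6 5], max=6
Drop 4: L rot2 at col 0 lands with bottom-row=5; cleared 0 line(s) (total 0); column heights now [7 7 7 6 5], max=7
Test piece I rot0 at col 0 (width 4): heights before test = [7 7 7 6 5]; fits = True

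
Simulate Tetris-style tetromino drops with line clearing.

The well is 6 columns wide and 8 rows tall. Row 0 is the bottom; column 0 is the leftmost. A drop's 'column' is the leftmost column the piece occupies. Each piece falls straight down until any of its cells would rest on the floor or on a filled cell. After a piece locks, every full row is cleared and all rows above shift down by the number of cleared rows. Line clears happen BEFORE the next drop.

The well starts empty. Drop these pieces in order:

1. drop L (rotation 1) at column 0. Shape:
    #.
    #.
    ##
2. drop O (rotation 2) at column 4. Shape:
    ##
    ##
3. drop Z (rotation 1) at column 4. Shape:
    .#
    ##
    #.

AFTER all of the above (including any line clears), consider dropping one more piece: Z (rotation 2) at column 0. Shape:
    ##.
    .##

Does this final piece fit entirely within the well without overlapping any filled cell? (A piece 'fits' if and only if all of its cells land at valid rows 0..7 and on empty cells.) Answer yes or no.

Answer: yes

Derivation:
Drop 1: L rot1 at col 0 lands with bottom-row=0; cleared 0 line(s) (total 0); column heights now [3 1 0 0 0 0], max=3
Drop 2: O rot2 at col 4 lands with bottom-row=0; cleared 0 line(s) (total 0); column heights now [3 1 0 0 2 2], max=3
Drop 3: Z rot1 at col 4 lands with bottom-row=2; cleared 0 line(s) (total 0); column heights now [3 1 0 0 4 5], max=5
Test piece Z rot2 at col 0 (width 3): heights before test = [3 1 0 0 4 5]; fits = True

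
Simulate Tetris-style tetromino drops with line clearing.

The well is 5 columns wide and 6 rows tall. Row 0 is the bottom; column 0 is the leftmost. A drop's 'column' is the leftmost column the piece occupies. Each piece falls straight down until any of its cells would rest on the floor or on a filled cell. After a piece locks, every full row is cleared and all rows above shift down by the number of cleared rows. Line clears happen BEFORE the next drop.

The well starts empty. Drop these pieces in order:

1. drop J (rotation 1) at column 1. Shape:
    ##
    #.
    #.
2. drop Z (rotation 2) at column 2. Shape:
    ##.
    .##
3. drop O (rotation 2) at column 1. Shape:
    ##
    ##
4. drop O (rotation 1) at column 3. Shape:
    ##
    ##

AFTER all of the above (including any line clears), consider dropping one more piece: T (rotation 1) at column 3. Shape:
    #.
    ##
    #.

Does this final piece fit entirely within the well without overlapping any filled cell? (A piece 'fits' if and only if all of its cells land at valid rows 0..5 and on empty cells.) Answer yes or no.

Drop 1: J rot1 at col 1 lands with bottom-row=0; cleared 0 line(s) (total 0); column heights now [0 3 3 0 0], max=3
Drop 2: Z rot2 at col 2 lands with bottom-row=2; cleared 0 line(s) (total 0); column heights now [0 3 4 4 3], max=4
Drop 3: O rot2 at col 1 lands with bottom-row=4; cleared 0 line(s) (total 0); column heights now [0 6 6 4 3], max=6
Drop 4: O rot1 at col 3 lands with bottom-row=4; cleared 0 line(s) (total 0); column heights now [0 6 6 6 6], max=6
Test piece T rot1 at col 3 (width 2): heights before test = [0 6 6 6 6]; fits = False

Answer: no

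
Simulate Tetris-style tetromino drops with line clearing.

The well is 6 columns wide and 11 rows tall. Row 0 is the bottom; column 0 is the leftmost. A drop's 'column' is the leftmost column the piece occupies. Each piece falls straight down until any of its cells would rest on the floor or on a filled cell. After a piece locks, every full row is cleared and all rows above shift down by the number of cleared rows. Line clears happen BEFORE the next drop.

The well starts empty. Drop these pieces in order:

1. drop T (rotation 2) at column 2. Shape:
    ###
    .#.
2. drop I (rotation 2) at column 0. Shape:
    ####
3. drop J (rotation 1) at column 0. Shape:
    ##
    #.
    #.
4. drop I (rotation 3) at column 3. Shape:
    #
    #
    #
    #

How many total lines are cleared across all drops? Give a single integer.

Drop 1: T rot2 at col 2 lands with bottom-row=0; cleared 0 line(s) (total 0); column heights now [0 0 2 2 2 0], max=2
Drop 2: I rot2 at col 0 lands with bottom-row=2; cleared 0 line(s) (total 0); column heights now [3 3 3 3 2 0], max=3
Drop 3: J rot1 at col 0 lands with bottom-row=3; cleared 0 line(s) (total 0); column heights now [6 6 3 3 2 0], max=6
Drop 4: I rot3 at col 3 lands with bottom-row=3; cleared 0 line(s) (total 0); column heights now [6 6 3 7 2 0], max=7

Answer: 0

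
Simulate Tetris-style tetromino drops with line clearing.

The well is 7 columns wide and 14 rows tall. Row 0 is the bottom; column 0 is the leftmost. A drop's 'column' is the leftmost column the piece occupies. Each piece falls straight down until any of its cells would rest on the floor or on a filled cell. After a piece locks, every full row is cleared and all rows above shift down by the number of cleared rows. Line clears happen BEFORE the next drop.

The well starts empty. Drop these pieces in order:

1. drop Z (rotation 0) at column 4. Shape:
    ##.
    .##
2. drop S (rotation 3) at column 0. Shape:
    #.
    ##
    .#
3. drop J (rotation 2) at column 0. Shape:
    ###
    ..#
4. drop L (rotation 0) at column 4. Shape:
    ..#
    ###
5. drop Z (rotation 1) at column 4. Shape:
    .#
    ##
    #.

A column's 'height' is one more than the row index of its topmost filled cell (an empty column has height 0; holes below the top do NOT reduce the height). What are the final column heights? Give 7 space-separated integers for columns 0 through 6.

Answer: 4 4 4 0 5 6 4

Derivation:
Drop 1: Z rot0 at col 4 lands with bottom-row=0; cleared 0 line(s) (total 0); column heights now [0 0 0 0 2 2 1], max=2
Drop 2: S rot3 at col 0 lands with bottom-row=0; cleared 0 line(s) (total 0); column heights now [3 2 0 0 2 2 1], max=3
Drop 3: J rot2 at col 0 lands with bottom-row=2; cleared 0 line(s) (total 0); column heights now [4 4 4 0 2 2 1], max=4
Drop 4: L rot0 at col 4 lands with bottom-row=2; cleared 0 line(s) (total 0); column heights now [4 4 4 0 3 3 4], max=4
Drop 5: Z rot1 at col 4 lands with bottom-row=3; cleared 0 line(s) (total 0); column heights now [4 4 4 0 5 6 4], max=6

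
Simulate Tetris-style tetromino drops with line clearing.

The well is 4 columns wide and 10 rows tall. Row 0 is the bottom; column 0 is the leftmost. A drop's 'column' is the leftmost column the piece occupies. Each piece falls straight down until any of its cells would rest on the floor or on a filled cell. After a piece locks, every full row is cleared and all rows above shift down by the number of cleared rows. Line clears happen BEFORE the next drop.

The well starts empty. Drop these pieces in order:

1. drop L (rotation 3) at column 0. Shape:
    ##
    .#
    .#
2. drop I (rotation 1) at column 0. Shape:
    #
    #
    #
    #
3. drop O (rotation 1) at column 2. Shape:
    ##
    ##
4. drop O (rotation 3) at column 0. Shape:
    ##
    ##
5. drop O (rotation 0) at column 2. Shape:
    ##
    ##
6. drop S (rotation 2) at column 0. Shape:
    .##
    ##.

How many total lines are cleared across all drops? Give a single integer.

Answer: 1

Derivation:
Drop 1: L rot3 at col 0 lands with bottom-row=0; cleared 0 line(s) (total 0); column heights now [3 3 0 0], max=3
Drop 2: I rot1 at col 0 lands with bottom-row=3; cleared 0 line(s) (total 0); column heights now [7 3 0 0], max=7
Drop 3: O rot1 at col 2 lands with bottom-row=0; cleared 0 line(s) (total 0); column heights now [7 3 2 2], max=7
Drop 4: O rot3 at col 0 lands with bottom-row=7; cleared 0 line(s) (total 0); column heights now [9 9 2 2], max=9
Drop 5: O rot0 at col 2 lands with bottom-row=2; cleared 1 line(s) (total 1); column heights now [8 8 3 3], max=8
Drop 6: S rot2 at col 0 lands with bottom-row=8; cleared 0 line(s) (total 1); column heights now [9 10 10 3], max=10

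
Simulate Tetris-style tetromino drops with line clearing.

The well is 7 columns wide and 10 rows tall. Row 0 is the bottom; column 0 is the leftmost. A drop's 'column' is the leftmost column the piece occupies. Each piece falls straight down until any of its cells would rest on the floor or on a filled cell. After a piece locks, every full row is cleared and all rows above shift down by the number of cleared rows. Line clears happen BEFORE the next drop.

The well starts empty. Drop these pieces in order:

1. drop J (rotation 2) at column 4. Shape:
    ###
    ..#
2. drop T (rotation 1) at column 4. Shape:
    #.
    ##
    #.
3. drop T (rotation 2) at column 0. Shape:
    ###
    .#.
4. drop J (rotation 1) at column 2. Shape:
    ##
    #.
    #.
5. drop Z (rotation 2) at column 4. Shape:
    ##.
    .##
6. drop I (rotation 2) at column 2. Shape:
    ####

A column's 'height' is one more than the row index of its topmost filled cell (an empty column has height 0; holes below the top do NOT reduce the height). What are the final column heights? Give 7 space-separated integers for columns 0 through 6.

Answer: 2 2 7 7 7 7 5

Derivation:
Drop 1: J rot2 at col 4 lands with bottom-row=0; cleared 0 line(s) (total 0); column heights now [0 0 0 0 2 2 2], max=2
Drop 2: T rot1 at col 4 lands with bottom-row=2; cleared 0 line(s) (total 0); column heights now [0 0 0 0 5 4 2], max=5
Drop 3: T rot2 at col 0 lands with bottom-row=0; cleared 0 line(s) (total 0); column heights now [2 2 2 0 5 4 2], max=5
Drop 4: J rot1 at col 2 lands with bottom-row=2; cleared 0 line(s) (total 0); column heights now [2 2 5 5 5 4 2], max=5
Drop 5: Z rot2 at col 4 lands with bottom-row=4; cleared 0 line(s) (total 0); column heights now [2 2 5 5 6 6 5], max=6
Drop 6: I rot2 at col 2 lands with bottom-row=6; cleared 0 line(s) (total 0); column heights now [2 2 7 7 7 7 5], max=7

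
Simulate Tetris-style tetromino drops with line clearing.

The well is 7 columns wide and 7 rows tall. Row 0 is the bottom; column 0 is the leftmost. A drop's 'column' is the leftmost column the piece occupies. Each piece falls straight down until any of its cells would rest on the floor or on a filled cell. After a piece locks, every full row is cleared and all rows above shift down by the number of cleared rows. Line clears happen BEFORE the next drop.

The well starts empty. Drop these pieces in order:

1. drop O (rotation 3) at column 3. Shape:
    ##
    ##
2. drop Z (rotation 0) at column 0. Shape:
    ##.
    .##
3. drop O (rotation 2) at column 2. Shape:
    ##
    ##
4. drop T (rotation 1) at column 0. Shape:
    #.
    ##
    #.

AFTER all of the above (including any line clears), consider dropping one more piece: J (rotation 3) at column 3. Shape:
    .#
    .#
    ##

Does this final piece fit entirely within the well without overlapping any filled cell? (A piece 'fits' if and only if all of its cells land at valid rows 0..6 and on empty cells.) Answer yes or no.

Drop 1: O rot3 at col 3 lands with bottom-row=0; cleared 0 line(s) (total 0); column heights now [0 0 0 2 2 0 0], max=2
Drop 2: Z rot0 at col 0 lands with bottom-row=0; cleared 0 line(s) (total 0); column heights now [2 2 1 2 2 0 0], max=2
Drop 3: O rot2 at col 2 lands with bottom-row=2; cleared 0 line(s) (total 0); column heights now [2 2 4 4 2 0 0], max=4
Drop 4: T rot1 at col 0 lands with bottom-row=2; cleared 0 line(s) (total 0); column heights now [5 4 4 4 2 0 0], max=5
Test piece J rot3 at col 3 (width 2): heights before test = [5 4 4 4 2 0 0]; fits = True

Answer: yes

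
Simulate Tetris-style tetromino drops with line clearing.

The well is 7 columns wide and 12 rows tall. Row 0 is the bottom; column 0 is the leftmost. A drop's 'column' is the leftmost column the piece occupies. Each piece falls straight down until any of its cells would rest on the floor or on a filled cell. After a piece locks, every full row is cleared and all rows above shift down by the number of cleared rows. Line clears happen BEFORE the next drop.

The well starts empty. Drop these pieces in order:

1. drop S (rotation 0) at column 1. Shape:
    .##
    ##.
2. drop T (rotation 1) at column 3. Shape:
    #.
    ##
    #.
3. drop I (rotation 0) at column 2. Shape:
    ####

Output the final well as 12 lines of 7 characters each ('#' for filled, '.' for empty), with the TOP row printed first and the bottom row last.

Drop 1: S rot0 at col 1 lands with bottom-row=0; cleared 0 line(s) (total 0); column heights now [0 1 2 2 0 0 0], max=2
Drop 2: T rot1 at col 3 lands with bottom-row=2; cleared 0 line(s) (total 0); column heights now [0 1 2 5 4 0 0], max=5
Drop 3: I rot0 at col 2 lands with bottom-row=5; cleared 0 line(s) (total 0); column heights now [0 1 6 6 6 6 0], max=6

Answer: .......
.......
.......
.......
.......
.......
..####.
...#...
...##..
...#...
..##...
.##....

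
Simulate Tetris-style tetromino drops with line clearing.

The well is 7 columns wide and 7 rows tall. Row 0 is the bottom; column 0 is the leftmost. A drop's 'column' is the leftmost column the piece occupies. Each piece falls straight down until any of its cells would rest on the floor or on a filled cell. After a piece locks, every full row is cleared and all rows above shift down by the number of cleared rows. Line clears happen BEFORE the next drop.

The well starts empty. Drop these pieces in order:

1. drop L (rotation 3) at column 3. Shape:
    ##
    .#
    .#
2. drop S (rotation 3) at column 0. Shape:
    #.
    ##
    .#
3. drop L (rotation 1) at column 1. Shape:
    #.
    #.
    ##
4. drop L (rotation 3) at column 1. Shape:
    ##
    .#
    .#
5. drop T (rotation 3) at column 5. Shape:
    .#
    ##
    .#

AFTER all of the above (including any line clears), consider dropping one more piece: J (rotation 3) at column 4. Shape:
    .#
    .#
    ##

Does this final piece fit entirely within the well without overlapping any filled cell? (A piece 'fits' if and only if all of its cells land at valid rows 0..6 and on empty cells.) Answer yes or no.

Answer: yes

Derivation:
Drop 1: L rot3 at col 3 lands with bottom-row=0; cleared 0 line(s) (total 0); column heights now [0 0 0 3 3 0 0], max=3
Drop 2: S rot3 at col 0 lands with bottom-row=0; cleared 0 line(s) (total 0); column heights now [3 2 0 3 3 0 0], max=3
Drop 3: L rot1 at col 1 lands with bottom-row=2; cleared 0 line(s) (total 0); column heights now [3 5 3 3 3 0 0], max=5
Drop 4: L rot3 at col 1 lands with bottom-row=3; cleared 0 line(s) (total 0); column heights now [3 6 6 3 3 0 0], max=6
Drop 5: T rot3 at col 5 lands with bottom-row=0; cleared 0 line(s) (total 0); column heights now [3 6 6 3 3 2 3], max=6
Test piece J rot3 at col 4 (width 2): heights before test = [3 6 6 3 3 2 3]; fits = True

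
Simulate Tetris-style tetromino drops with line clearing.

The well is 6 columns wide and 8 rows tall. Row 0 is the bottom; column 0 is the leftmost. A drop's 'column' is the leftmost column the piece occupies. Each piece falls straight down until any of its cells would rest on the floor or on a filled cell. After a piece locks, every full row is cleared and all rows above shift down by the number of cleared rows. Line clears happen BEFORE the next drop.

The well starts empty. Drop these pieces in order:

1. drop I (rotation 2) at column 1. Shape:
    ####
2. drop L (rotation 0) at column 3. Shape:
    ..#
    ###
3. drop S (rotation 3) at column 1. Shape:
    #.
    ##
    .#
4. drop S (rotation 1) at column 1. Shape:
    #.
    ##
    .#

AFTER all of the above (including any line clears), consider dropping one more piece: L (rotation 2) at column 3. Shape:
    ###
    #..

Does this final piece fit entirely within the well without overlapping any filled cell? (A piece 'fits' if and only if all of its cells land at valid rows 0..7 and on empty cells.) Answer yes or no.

Drop 1: I rot2 at col 1 lands with bottom-row=0; cleared 0 line(s) (total 0); column heights now [0 1 1 1 1 0], max=1
Drop 2: L rot0 at col 3 lands with bottom-row=1; cleared 0 line(s) (total 0); column heights now [0 1 1 2 2 3], max=3
Drop 3: S rot3 at col 1 lands with bottom-row=1; cleared 0 line(s) (total 0); column heights now [0 4 3 2 2 3], max=4
Drop 4: S rot1 at col 1 lands with bottom-row=3; cleared 0 line(s) (total 0); column heights now [0 6 5 2 2 3], max=6
Test piece L rot2 at col 3 (width 3): heights before test = [0 6 5 2 2 3]; fits = True

Answer: yes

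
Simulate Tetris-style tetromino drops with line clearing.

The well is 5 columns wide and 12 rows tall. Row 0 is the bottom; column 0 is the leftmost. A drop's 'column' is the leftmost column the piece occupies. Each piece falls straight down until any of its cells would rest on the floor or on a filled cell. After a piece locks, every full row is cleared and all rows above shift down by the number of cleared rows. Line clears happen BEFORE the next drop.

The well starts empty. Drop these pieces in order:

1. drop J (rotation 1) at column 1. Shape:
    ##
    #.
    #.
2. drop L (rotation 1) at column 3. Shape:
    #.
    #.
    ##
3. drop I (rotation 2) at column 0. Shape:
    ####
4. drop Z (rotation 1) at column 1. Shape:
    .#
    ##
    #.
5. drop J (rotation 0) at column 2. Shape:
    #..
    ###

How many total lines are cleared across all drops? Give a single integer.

Answer: 0

Derivation:
Drop 1: J rot1 at col 1 lands with bottom-row=0; cleared 0 line(s) (total 0); column heights now [0 3 3 0 0], max=3
Drop 2: L rot1 at col 3 lands with bottom-row=0; cleared 0 line(s) (total 0); column heights now [0 3 3 3 1], max=3
Drop 3: I rot2 at col 0 lands with bottom-row=3; cleared 0 line(s) (total 0); column heights now [4 4 4 4 1], max=4
Drop 4: Z rot1 at col 1 lands with bottom-row=4; cleared 0 line(s) (total 0); column heights now [4 6 7 4 1], max=7
Drop 5: J rot0 at col 2 lands with bottom-row=7; cleared 0 line(s) (total 0); column heights now [4 6 9 8 8], max=9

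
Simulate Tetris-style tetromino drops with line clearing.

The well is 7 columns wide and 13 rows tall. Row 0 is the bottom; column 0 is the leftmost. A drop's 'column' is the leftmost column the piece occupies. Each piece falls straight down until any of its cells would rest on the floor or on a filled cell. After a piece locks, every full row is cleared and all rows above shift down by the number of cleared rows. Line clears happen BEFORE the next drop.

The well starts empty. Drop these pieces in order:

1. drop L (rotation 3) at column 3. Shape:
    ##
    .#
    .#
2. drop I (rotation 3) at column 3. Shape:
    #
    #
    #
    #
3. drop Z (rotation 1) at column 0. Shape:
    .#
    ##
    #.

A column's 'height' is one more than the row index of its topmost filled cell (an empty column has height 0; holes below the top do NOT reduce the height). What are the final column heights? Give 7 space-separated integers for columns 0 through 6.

Drop 1: L rot3 at col 3 lands with bottom-row=0; cleared 0 line(s) (total 0); column heights now [0 0 0 3 3 0 0], max=3
Drop 2: I rot3 at col 3 lands with bottom-row=3; cleared 0 line(s) (total 0); column heights now [0 0 0 7 3 0 0], max=7
Drop 3: Z rot1 at col 0 lands with bottom-row=0; cleared 0 line(s) (total 0); column heights now [2 3 0 7 3 0 0], max=7

Answer: 2 3 0 7 3 0 0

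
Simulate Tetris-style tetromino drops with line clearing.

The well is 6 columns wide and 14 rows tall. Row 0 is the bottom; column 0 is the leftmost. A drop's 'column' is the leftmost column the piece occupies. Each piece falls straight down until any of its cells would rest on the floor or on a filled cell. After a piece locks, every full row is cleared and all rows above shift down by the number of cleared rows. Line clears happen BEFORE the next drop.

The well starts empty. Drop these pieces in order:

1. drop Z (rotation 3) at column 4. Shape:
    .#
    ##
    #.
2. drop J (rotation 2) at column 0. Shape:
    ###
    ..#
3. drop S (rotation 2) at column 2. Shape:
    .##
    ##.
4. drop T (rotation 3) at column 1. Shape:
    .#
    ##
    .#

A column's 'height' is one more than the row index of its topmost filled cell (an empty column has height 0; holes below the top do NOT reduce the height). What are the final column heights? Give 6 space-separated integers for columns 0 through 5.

Answer: 2 5 6 4 4 3

Derivation:
Drop 1: Z rot3 at col 4 lands with bottom-row=0; cleared 0 line(s) (total 0); column heights now [0 0 0 0 2 3], max=3
Drop 2: J rot2 at col 0 lands with bottom-row=0; cleared 0 line(s) (total 0); column heights now [2 2 2 0 2 3], max=3
Drop 3: S rot2 at col 2 lands with bottom-row=2; cleared 0 line(s) (total 0); column heights now [2 2 3 4 4 3], max=4
Drop 4: T rot3 at col 1 lands with bottom-row=3; cleared 0 line(s) (total 0); column heights now [2 5 6 4 4 3], max=6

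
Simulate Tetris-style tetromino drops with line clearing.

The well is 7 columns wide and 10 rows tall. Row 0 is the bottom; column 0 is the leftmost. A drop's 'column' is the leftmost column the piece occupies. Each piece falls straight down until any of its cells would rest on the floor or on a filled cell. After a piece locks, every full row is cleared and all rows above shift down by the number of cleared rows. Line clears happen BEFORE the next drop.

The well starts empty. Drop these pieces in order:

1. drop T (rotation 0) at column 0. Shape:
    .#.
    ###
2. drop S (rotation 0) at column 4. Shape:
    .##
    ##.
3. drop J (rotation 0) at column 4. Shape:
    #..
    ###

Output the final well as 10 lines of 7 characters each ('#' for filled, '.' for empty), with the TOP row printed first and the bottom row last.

Drop 1: T rot0 at col 0 lands with bottom-row=0; cleared 0 line(s) (total 0); column heights now [1 2 1 0 0 0 0], max=2
Drop 2: S rot0 at col 4 lands with bottom-row=0; cleared 0 line(s) (total 0); column heights now [1 2 1 0 1 2 2], max=2
Drop 3: J rot0 at col 4 lands with bottom-row=2; cleared 0 line(s) (total 0); column heights now [1 2 1 0 4 3 3], max=4

Answer: .......
.......
.......
.......
.......
.......
....#..
....###
.#...##
###.##.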